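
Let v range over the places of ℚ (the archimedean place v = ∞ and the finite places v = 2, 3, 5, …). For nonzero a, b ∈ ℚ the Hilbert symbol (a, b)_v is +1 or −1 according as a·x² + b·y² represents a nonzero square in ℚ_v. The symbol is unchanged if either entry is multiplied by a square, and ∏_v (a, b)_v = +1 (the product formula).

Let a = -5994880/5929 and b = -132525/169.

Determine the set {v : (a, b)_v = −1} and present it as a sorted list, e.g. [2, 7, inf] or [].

(a, b) ≡ (-93670, -589) mod (ℚ^×)²; places V = {2, 3, 5, 7, 11, 13, 17, 19, 29, 31, ∞}.
(a,b)_19: α=1, u≡13; β=1, v≡1 (mod 19); (13|19)=-1, (1|19)=+1; sign (−1)^1·-1^1·+1^1 = +1.
(a,b)_7: α=-2, u≡2; β=0, v≡6 (mod 7); (2|7)=+1, (6|7)=-1; sign (−1)^0·+1^0·-1^-2 = +1.
(a,b)_3: α=0, u≡2; β=2, v≡2 (mod 3); (2|3)=-1, (2|3)=-1; sign (−1)^0·-1^2·-1^0 = +1.
(a,b)_2: α=7, β=0; u≡5, v≡3 (mod 8); ε(u)ε(v)=0·1, αω(v)=7·1, βω(u)=0·1; sum ≡ 1  ⇒  -1.
(a,b)_13: α=0, u≡5; β=-2, v≡10 (mod 13); (5|13)=-1, (10|13)=+1; sign (−1)^0·-1^-2·+1^0 = +1.
(a,b)_5: α=1, u≡1; β=2, v≡1 (mod 5); (1|5)=+1, (1|5)=+1; sign (−1)^0·+1^2·+1^1 = +1.
(a,b)_11: α=-2, u≡2; β=0, v≡9 (mod 11); (2|11)=-1, (9|11)=+1; sign (−1)^0·-1^0·+1^-2 = +1.
(a,b)_29: α=1, u≡15; β=0, v≡28 (mod 29); (15|29)=-1, (28|29)=+1; sign (−1)^0·-1^0·+1^1 = +1.
(a,b)_17: α=1, u≡15; β=0, v≡10 (mod 17); (15|17)=+1, (10|17)=-1; sign (−1)^0·+1^0·-1^1 = -1.
(a,b)_31: α=0, u≡3; β=1, v≡29 (mod 31); (3|31)=-1, (29|31)=-1; sign (−1)^0·-1^1·-1^0 = -1.
(a,b)_∞: sgn(-93670)=−, sgn(-589)=−, so -1.
(-93670, -589 / ℚ) ramifies at {2, 17, 31, ∞}: a division algebra.

[2, 17, 31, inf]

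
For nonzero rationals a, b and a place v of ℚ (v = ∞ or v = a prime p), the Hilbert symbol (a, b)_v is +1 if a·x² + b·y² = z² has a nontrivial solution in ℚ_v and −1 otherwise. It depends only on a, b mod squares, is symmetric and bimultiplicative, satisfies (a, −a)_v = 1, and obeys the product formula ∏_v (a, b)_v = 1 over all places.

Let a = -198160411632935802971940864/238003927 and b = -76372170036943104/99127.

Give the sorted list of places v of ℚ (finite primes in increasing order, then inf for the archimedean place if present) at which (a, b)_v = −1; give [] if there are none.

(a, b) ≡ (-331702, -7) mod (ℚ^×)²; places V = {2, 3, 7, 13, 17, 19, 29, 43, ∞}.
(a,b)_3: α=16, u≡2; β=12, v≡2 (mod 3); (2|3)=-1, (2|3)=-1; sign (−1)^0·-1^12·-1^16 = +1.
(a,b)_43: α=3, u≡28; β=2, v≡14 (mod 43); (28|43)=-1, (14|43)=+1; sign (−1)^0·-1^2·+1^3 = +1.
(a,b)_19: α=3, u≡13; β=2, v≡8 (mod 19); (13|19)=-1, (8|19)=-1; sign (−1)^0·-1^2·-1^3 = -1.
(a,b)_17: α=-2, u≡13; β=-2, v≡12 (mod 17); (13|17)=+1, (12|17)=-1; sign (−1)^0·+1^-2·-1^-2 = +1.
(a,b)_13: α=2, u≡5; β=0, v≡7 (mod 13); (5|13)=-1, (7|13)=-1; sign (−1)^0·-1^0·-1^2 = +1.
(a,b)_∞: sgn(-331702)=−, sgn(-7)=−, so -1.
(a,b)_7: α=-7, u≡1; β=-3, v≡6 (mod 7); (1|7)=+1, (6|7)=-1; sign (−1)^1·+1^-3·-1^-7 = +1.
(a,b)_29: α=3, u≡11; β=2, v≡23 (mod 29); (11|29)=-1, (23|29)=+1; sign (−1)^0·-1^2·+1^3 = +1.
(a,b)_2: α=11, β=8; u≡5, v≡1 (mod 8); ε(u)ε(v)=0·0, αω(v)=11·0, βω(u)=8·1; sum ≡ 0  ⇒  +1.
|Ram(-331702, -7)| = 2, even; anisotropic at {19, ∞}.

[19, inf]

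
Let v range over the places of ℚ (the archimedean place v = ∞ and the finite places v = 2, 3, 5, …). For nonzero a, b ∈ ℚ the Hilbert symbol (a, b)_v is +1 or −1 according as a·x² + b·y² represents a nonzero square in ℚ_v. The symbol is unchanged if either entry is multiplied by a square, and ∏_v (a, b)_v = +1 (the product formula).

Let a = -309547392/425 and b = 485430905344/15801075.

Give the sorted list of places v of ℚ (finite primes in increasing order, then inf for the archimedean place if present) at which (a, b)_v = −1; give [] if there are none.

[2, 7, 17, 29]

Mod squares: a ≡ -227766, b ≡ 462. Check v ∈ {∞, 2, 3, 5, 7, 11, 17, 19, 29}.
v=17: a=17^-1·(≡4), b=17^-2·(≡5) mod 17; (4|17)=+1, (5|17)=-1; (−1)^{-1·-2·8}·(+1)^-2·(-1)^-1 = -1.
v=∞: -227766 < 0 and 462 > 0  ⇒  (a,b)_∞ = +1.
v=29: a=29^1·(≡25), b=29^2·(≡11) mod 29; (25|29)=+1, (11|29)=-1; (−1)^{1·2·14}·(+1)^2·(-1)^1 = -1.
v=11: a=11^1·(≡8), b=11^5·(≡3) mod 11; (8|11)=-1, (3|11)=+1; (−1)^{1·5·5}·(-1)^5·(+1)^1 = +1.
v=3: a=3^1·(≡2), b=3^-7·(≡1) mod 3; (2|3)=-1, (1|3)=+1; (−1)^{1·-7·1}·(-1)^-7·(+1)^1 = +1.
v=2: v_2(a)=7, v_2(b)=9; units ≡ 5, 7 (mod 8); ε·ε+αω+βω = 0·1+7·0+9·1 ≡ 1  ⇒  (a,b)_2 = -1.
v=5: a=5^-2·(≡4), b=5^-2·(≡3) mod 5; (4|5)=+1, (3|5)=-1; (−1)^{-2·-2·2}·(+1)^-2·(-1)^-2 = +1.
v=19: a=19^2·(≡16), b=19^0·(≡4) mod 19; (16|19)=+1, (4|19)=+1; (−1)^{2·0·9}·(+1)^0·(+1)^2 = +1.
v=7: a=7^1·(≡6), b=7^1·(≡3) mod 7; (6|7)=-1, (3|7)=-1; (−1)^{1·1·3}·(-1)^1·(-1)^1 = -1.
(-227766, 462 / ℚ) ramifies at {2, 7, 17, 29}: a division algebra.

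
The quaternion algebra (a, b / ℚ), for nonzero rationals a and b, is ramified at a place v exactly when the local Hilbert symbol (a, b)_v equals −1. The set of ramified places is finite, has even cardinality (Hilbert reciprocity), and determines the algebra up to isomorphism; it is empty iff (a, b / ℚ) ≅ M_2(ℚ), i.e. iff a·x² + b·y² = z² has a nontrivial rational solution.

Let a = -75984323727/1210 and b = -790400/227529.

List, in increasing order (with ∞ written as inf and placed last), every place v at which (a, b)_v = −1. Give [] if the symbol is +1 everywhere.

Mod squares: a ≡ -8499270, b ≡ -494. Check v ∈ {∞, 2, 3, 5, 11, 13, 19, 23, 31, 37, 53}.
v=3: a=3^1·(≡2), b=3^-4·(≡1) mod 3; (2|3)=-1, (1|3)=+1; (−1)^{1·-4·1}·(-1)^-4·(+1)^1 = +1.
v=11: a=11^-2·(≡4), b=11^0·(≡1) mod 11; (4|11)=+1, (1|11)=+1; (−1)^{-2·0·5}·(+1)^0·(+1)^-2 = +1.
v=23: a=23^2·(≡2), b=23^0·(≡12) mod 23; (2|23)=+1, (12|23)=+1; (−1)^{2·0·11}·(+1)^0·(+1)^2 = +1.
v=2: v_2(a)=-1, v_2(b)=7; units ≡ 5, 1 (mod 8); ε·ε+αω+βω = 0·0+-1·0+7·1 ≡ 1  ⇒  (a,b)_2 = -1.
v=53: a=53^0·(≡26), b=53^-2·(≡28) mod 53; (26|53)=-1, (28|53)=+1; (−1)^{0·-2·26}·(-1)^-2·(+1)^0 = +1.
v=13: a=13^3·(≡8), b=13^1·(≡9) mod 13; (8|13)=-1, (9|13)=+1; (−1)^{3·1·6}·(-1)^1·(+1)^3 = -1.
v=19: a=19^1·(≡7), b=19^1·(≡12) mod 19; (7|19)=+1, (12|19)=-1; (−1)^{1·1·9}·(+1)^1·(-1)^1 = +1.
v=37: a=37^1·(≡22), b=37^0·(≡32) mod 37; (22|37)=-1, (32|37)=-1; (−1)^{1·0·18}·(-1)^0·(-1)^1 = -1.
v=5: a=5^-1·(≡4), b=5^2·(≡1) mod 5; (4|5)=+1, (1|5)=+1; (−1)^{-1·2·2}·(+1)^2·(+1)^-1 = +1.
v=31: a=31^1·(≡8), b=31^0·(≡5) mod 31; (8|31)=+1, (5|31)=+1; (−1)^{1·0·15}·(+1)^0·(+1)^1 = +1.
v=∞: -8499270 < 0 and -494 < 0  ⇒  (a,b)_∞ = -1.
(-8499270, -494 / ℚ) ramifies at {2, 13, 37, ∞}: a division algebra.

[2, 13, 37, inf]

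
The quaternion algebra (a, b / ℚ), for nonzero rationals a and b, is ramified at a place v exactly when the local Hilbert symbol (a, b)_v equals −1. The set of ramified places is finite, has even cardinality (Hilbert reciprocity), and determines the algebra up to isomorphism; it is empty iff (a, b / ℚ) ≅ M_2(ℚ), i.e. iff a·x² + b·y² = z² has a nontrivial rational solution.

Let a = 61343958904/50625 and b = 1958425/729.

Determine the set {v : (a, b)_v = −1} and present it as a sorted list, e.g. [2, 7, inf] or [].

[23, 31]

(a, b) ≡ (46, 217) mod (ℚ^×)²; places V = {2, 3, 5, 7, 19, 23, 31, ∞}.
(a,b)_19: α=2, u≡8; β=2, v≡15 (mod 19); (8|19)=-1, (15|19)=-1; sign (−1)^0·-1^2·-1^2 = +1.
(a,b)_2: α=3, β=0; u≡7, v≡1 (mod 8); ε(u)ε(v)=1·0, αω(v)=3·0, βω(u)=0·0; sum ≡ 0  ⇒  +1.
(a,b)_5: α=-4, u≡4; β=2, v≡3 (mod 5); (4|5)=+1, (3|5)=-1; sign (−1)^0·+1^2·-1^-4 = +1.
(a,b)_7: α=0, u≡4; β=1, v≡6 (mod 7); (4|7)=+1, (6|7)=-1; sign (−1)^0·+1^1·-1^0 = +1.
(a,b)_∞: sgn(46)=+, sgn(217)=+, so +1.
(a,b)_3: α=-4, u≡1; β=-6, v≡1 (mod 3); (1|3)=+1, (1|3)=+1; sign (−1)^0·+1^-6·+1^-4 = +1.
(a,b)_23: α=1, u≡13; β=0, v≡20 (mod 23); (13|23)=+1, (20|23)=-1; sign (−1)^0·+1^0·-1^1 = -1.
(a,b)_31: α=4, u≡11; β=1, v≡25 (mod 31); (11|31)=-1, (25|31)=+1; sign (−1)^0·-1^1·+1^4 = -1.
(46, 217 / ℚ) ramifies at {23, 31}: a division algebra.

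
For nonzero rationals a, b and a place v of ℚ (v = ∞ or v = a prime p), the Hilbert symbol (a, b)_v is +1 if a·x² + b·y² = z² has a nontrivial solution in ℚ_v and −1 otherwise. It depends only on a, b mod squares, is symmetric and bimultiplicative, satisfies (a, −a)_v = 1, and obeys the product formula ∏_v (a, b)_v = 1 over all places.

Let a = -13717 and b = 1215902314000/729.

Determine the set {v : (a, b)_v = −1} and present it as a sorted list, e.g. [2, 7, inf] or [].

[5, 11, 23, 43]

Mod squares: a ≡ -13717, b ≡ 3039755785. Check v ∈ {∞, 2, 3, 5, 11, 23, 29, 41, 43, 47}.
v=11: a=11^1·(≡7), b=11^1·(≡2) mod 11; (7|11)=-1, (2|11)=-1; (−1)^{1·1·5}·(-1)^1·(-1)^1 = -1.
v=5: a=5^0·(≡3), b=5^3·(≡3) mod 5; (3|5)=-1, (3|5)=-1; (−1)^{0·3·2}·(-1)^3·(-1)^0 = -1.
v=29: a=29^1·(≡20), b=29^1·(≡16) mod 29; (20|29)=+1, (16|29)=+1; (−1)^{1·1·14}·(+1)^1·(+1)^1 = +1.
v=∞: -13717 < 0 and 3039755785 > 0  ⇒  (a,b)_∞ = +1.
v=47: a=47^0·(≡7), b=47^1·(≡36) mod 47; (7|47)=+1, (36|47)=+1; (−1)^{0·1·23}·(+1)^1·(+1)^0 = +1.
v=3: a=3^0·(≡2), b=3^-6·(≡1) mod 3; (2|3)=-1, (1|3)=+1; (−1)^{0·-6·1}·(-1)^-6·(+1)^0 = +1.
v=43: a=43^1·(≡25), b=43^1·(≡11) mod 43; (25|43)=+1, (11|43)=+1; (−1)^{1·1·21}·(+1)^1·(+1)^1 = -1.
v=41: a=41^0·(≡18), b=41^1·(≡17) mod 41; (18|41)=+1, (17|41)=-1; (−1)^{0·1·20}·(+1)^1·(-1)^0 = +1.
v=23: a=23^0·(≡14), b=23^1·(≡10) mod 23; (14|23)=-1, (10|23)=-1; (−1)^{0·1·11}·(-1)^1·(-1)^0 = -1.
v=2: v_2(a)=0, v_2(b)=4; units ≡ 3, 1 (mod 8); ε·ε+αω+βω = 1·0+0·0+4·1 ≡ 0  ⇒  (a,b)_2 = +1.
|Ram(-13717, 3039755785)| = 4, even; anisotropic at {5, 11, 23, 43}.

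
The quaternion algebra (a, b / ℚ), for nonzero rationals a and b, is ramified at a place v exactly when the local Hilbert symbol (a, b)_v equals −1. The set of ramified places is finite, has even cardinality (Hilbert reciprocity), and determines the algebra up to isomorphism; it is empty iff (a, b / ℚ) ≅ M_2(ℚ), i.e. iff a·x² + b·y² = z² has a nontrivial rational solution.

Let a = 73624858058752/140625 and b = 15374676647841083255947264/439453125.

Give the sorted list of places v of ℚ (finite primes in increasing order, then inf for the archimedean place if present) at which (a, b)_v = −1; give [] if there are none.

[2, 5, 17, 19]

Mod squares: a ≡ 8398, b ≡ 95. Check v ∈ {∞, 2, 3, 5, 7, 11, 13, 17, 19}.
v=3: a=3^-2·(≡1), b=3^-2·(≡2) mod 3; (1|3)=+1, (2|3)=-1; (−1)^{-2·-2·1}·(+1)^-2·(-1)^-2 = +1.
v=17: a=17^1·(≡16), b=17^2·(≡11) mod 17; (16|17)=+1, (11|17)=-1; (−1)^{1·2·8}·(+1)^2·(-1)^1 = -1.
v=∞: 8398 > 0 and 95 > 0  ⇒  (a,b)_∞ = +1.
v=2: v_2(a)=13, v_2(b)=20; units ≡ 7, 7 (mod 8); ε·ε+αω+βω = 1·1+13·0+20·0 ≡ 1  ⇒  (a,b)_2 = -1.
v=11: a=11^2·(≡9), b=11^4·(≡2) mod 11; (9|11)=+1, (2|11)=-1; (−1)^{2·4·5}·(+1)^4·(-1)^2 = +1.
v=19: a=19^3·(≡6), b=19^5·(≡9) mod 19; (6|19)=+1, (9|19)=+1; (−1)^{3·5·9}·(+1)^5·(+1)^3 = -1.
v=7: a=7^2·(≡6), b=7^2·(≡2) mod 7; (6|7)=-1, (2|7)=+1; (−1)^{2·2·3}·(-1)^2·(+1)^2 = +1.
v=5: a=5^-6·(≡3), b=5^-11·(≡1) mod 5; (3|5)=-1, (1|5)=+1; (−1)^{-6·-11·2}·(-1)^-11·(+1)^-6 = -1.
v=13: a=13^1·(≡3), b=13^4·(≡3) mod 13; (3|13)=+1, (3|13)=+1; (−1)^{1·4·6}·(+1)^4·(+1)^1 = +1.
Ram(8398, 95) = {2, 5, 17, 19}; no ℚ_2-point on the conic.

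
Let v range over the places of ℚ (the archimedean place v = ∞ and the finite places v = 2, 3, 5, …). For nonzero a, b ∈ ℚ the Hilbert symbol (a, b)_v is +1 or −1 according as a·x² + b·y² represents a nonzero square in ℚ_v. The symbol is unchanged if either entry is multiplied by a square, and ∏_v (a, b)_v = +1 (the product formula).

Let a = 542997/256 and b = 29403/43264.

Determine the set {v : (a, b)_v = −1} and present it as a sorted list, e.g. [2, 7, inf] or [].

Mod squares: a ≡ 357, b ≡ 3. Check v ∈ {∞, 2, 3, 7, 11, 13, 17}.
v=2: v_2(a)=-8, v_2(b)=-8; units ≡ 5, 3 (mod 8); ε·ε+αω+βω = 0·1+-8·1+-8·1 ≡ 0  ⇒  (a,b)_2 = +1.
v=3: a=3^3·(≡2), b=3^5·(≡1) mod 3; (2|3)=-1, (1|3)=+1; (−1)^{3·5·1}·(-1)^5·(+1)^3 = +1.
v=7: a=7^1·(≡1), b=7^0·(≡6) mod 7; (1|7)=+1, (6|7)=-1; (−1)^{1·0·3}·(+1)^0·(-1)^1 = -1.
v=11: a=11^0·(≡5), b=11^2·(≡1) mod 11; (5|11)=+1, (1|11)=+1; (−1)^{0·2·5}·(+1)^2·(+1)^0 = +1.
v=13: a=13^2·(≡6), b=13^-2·(≡4) mod 13; (6|13)=-1, (4|13)=+1; (−1)^{2·-2·6}·(-1)^-2·(+1)^2 = +1.
v=∞: 357 > 0 and 3 > 0  ⇒  (a,b)_∞ = +1.
v=17: a=17^1·(≡15), b=17^0·(≡7) mod 17; (15|17)=+1, (7|17)=-1; (−1)^{1·0·8}·(+1)^0·(-1)^1 = -1.
Ram(357, 3) = {7, 17}; no ℚ_7-point on the conic.

[7, 17]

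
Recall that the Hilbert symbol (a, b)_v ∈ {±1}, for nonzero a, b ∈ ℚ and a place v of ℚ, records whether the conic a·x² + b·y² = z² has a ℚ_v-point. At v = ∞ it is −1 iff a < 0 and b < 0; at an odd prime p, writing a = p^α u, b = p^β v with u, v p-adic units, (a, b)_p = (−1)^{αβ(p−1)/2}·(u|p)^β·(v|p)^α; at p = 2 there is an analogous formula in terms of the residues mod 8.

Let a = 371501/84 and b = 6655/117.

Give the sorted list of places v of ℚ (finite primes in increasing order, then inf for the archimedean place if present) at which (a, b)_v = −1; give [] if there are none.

[11, 13]

(a, b) ≡ (4641, 715) mod (ℚ^×)²; places V = {2, 3, 5, 7, 11, 13, 17, 41, ∞}.
(a,b)_∞: sgn(4641)=+, sgn(715)=+, so +1.
(a,b)_2: α=-2, β=0; u≡1, v≡3 (mod 8); ε(u)ε(v)=0·1, αω(v)=-2·1, βω(u)=0·0; sum ≡ 0  ⇒  +1.
(a,b)_5: α=0, u≡4; β=1, v≡3 (mod 5); (4|5)=+1, (3|5)=-1; sign (−1)^0·+1^1·-1^0 = +1.
(a,b)_13: α=1, u≡7; β=-1, v≡10 (mod 13); (7|13)=-1, (10|13)=+1; sign (−1)^0·-1^-1·+1^1 = -1.
(a,b)_7: α=-1, u≡5; β=0, v≡1 (mod 7); (5|7)=-1, (1|7)=+1; sign (−1)^0·-1^0·+1^-1 = +1.
(a,b)_17: α=1, u≡9; β=0, v≡13 (mod 17); (9|17)=+1, (13|17)=+1; sign (−1)^0·+1^0·+1^1 = +1.
(a,b)_3: α=-1, u≡2; β=-2, v≡1 (mod 3); (2|3)=-1, (1|3)=+1; sign (−1)^0·-1^-2·+1^-1 = +1.
(a,b)_11: α=0, u≡6; β=3, v≡7 (mod 11); (6|11)=-1, (7|11)=-1; sign (−1)^0·-1^3·-1^0 = -1.
(a,b)_41: α=2, u≡8; β=0, v≡32 (mod 41); (8|41)=+1, (32|41)=+1; sign (−1)^0·+1^0·+1^2 = +1.
|Ram(4641, 715)| = 2, even; anisotropic at {11, 13}.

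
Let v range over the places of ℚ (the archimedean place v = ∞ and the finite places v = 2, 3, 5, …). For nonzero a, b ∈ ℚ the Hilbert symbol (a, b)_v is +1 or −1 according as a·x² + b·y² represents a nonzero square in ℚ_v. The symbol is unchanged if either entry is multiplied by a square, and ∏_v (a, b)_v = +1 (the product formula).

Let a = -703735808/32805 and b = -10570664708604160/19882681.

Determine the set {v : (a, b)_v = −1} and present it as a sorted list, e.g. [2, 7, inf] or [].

Mod squares: a ≡ -11890, b ≡ -101065. Check v ∈ {∞, 2, 3, 5, 7, 13, 17, 29, 41}.
v=17: a=17^2·(≡12), b=17^3·(≡7) mod 17; (12|17)=-1, (7|17)=-1; (−1)^{2·3·8}·(-1)^3·(-1)^2 = -1.
v=5: a=5^-1·(≡2), b=5^1·(≡3) mod 5; (2|5)=-1, (3|5)=-1; (−1)^{-1·1·2}·(-1)^1·(-1)^-1 = +1.
v=7: a=7^0·(≡5), b=7^-6·(≡1) mod 7; (5|7)=-1, (1|7)=+1; (−1)^{0·-6·3}·(-1)^-6·(+1)^0 = +1.
v=29: a=29^1·(≡7), b=29^3·(≡23) mod 29; (7|29)=+1, (23|29)=+1; (−1)^{1·3·14}·(+1)^3·(+1)^1 = +1.
v=3: a=3^-8·(≡2), b=3^0·(≡2) mod 3; (2|3)=-1, (2|3)=-1; (−1)^{-8·0·1}·(-1)^0·(-1)^-8 = +1.
v=∞: -11890 < 0 and -101065 < 0  ⇒  (a,b)_∞ = -1.
v=13: a=13^0·(≡5), b=13^-2·(≡4) mod 13; (5|13)=-1, (4|13)=+1; (−1)^{0·-2·6}·(-1)^-2·(+1)^0 = +1.
v=2: v_2(a)=11, v_2(b)=8; units ≡ 7, 7 (mod 8); ε·ε+αω+βω = 1·1+11·0+8·0 ≡ 1  ⇒  (a,b)_2 = -1.
v=41: a=41^1·(≡15), b=41^3·(≡20) mod 41; (15|41)=-1, (20|41)=+1; (−1)^{1·3·20}·(-1)^3·(+1)^1 = -1.
Ram(-11890, -101065) = {2, 17, 41, ∞}; no ℚ_2-point on the conic.

[2, 17, 41, inf]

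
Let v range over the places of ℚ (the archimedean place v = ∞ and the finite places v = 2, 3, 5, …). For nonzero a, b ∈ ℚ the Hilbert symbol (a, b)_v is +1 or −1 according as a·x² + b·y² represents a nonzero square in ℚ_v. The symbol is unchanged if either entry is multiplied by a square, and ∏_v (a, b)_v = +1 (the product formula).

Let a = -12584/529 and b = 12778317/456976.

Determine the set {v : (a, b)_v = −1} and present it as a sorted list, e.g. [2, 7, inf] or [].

[2, 13, 19, 23]

(a, b) ≡ (-26, 437) mod (ℚ^×)²; places V = {2, 3, 11, 13, 19, 23, ∞}.
(a,b)_∞: sgn(-26)=−, sgn(437)=+, so +1.
(a,b)_2: α=3, β=-4; u≡3, v≡5 (mod 8); ε(u)ε(v)=1·0, αω(v)=3·1, βω(u)=-4·1; sum ≡ 1  ⇒  -1.
(a,b)_3: α=0, u≡1; β=4, v≡2 (mod 3); (1|3)=+1, (2|3)=-1; sign (−1)^0·+1^4·-1^0 = +1.
(a,b)_11: α=2, u≡6; β=0, v≡8 (mod 11); (6|11)=-1, (8|11)=-1; sign (−1)^0·-1^0·-1^2 = +1.
(a,b)_19: α=0, u≡2; β=3, v≡11 (mod 19); (2|19)=-1, (11|19)=+1; sign (−1)^0·-1^3·+1^0 = -1.
(a,b)_23: α=-2, u≡20; β=1, v≡5 (mod 23); (20|23)=-1, (5|23)=-1; sign (−1)^0·-1^1·-1^-2 = -1.
(a,b)_13: α=1, u≡8; β=-4, v≡2 (mod 13); (8|13)=-1, (2|13)=-1; sign (−1)^0·-1^-4·-1^1 = -1.
|Ram(-26, 437)| = 4, even; anisotropic at {2, 13, 19, 23}.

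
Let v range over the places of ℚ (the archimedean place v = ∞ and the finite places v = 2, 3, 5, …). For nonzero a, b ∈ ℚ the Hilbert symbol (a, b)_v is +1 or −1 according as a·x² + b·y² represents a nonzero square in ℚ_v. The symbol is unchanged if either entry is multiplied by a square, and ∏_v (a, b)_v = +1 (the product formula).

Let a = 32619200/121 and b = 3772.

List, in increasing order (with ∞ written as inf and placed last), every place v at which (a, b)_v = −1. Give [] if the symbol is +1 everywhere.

(a, b) ≡ (20387, 943) mod (ℚ^×)²; places V = {2, 5, 11, 19, 23, 29, 37, 41, ∞}.
(a,b)_19: α=1, u≡16; β=0, v≡10 (mod 19); (16|19)=+1, (10|19)=-1; sign (−1)^0·+1^0·-1^1 = -1.
(a,b)_29: α=1, u≡7; β=0, v≡2 (mod 29); (7|29)=+1, (2|29)=-1; sign (−1)^0·+1^0·-1^1 = -1.
(a,b)_41: α=0, u≡36; β=1, v≡10 (mod 41); (36|41)=+1, (10|41)=+1; sign (−1)^0·+1^1·+1^0 = +1.
(a,b)_∞: sgn(20387)=+, sgn(943)=+, so +1.
(a,b)_11: α=-2, u≡9; β=0, v≡10 (mod 11); (9|11)=+1, (10|11)=-1; sign (−1)^0·+1^0·-1^-2 = +1.
(a,b)_2: α=6, β=2; u≡3, v≡7 (mod 8); ε(u)ε(v)=1·1, αω(v)=6·0, βω(u)=2·1; sum ≡ 1  ⇒  -1.
(a,b)_37: α=1, u≡26; β=0, v≡35 (mod 37); (26|37)=+1, (35|37)=-1; sign (−1)^0·+1^0·-1^1 = -1.
(a,b)_5: α=2, u≡3; β=0, v≡2 (mod 5); (3|5)=-1, (2|5)=-1; sign (−1)^0·-1^0·-1^2 = +1.
(a,b)_23: α=0, u≡8; β=1, v≡3 (mod 23); (8|23)=+1, (3|23)=+1; sign (−1)^0·+1^1·+1^0 = +1.
(20387, 943 / ℚ) ramifies at {2, 19, 29, 37}: a division algebra.

[2, 19, 29, 37]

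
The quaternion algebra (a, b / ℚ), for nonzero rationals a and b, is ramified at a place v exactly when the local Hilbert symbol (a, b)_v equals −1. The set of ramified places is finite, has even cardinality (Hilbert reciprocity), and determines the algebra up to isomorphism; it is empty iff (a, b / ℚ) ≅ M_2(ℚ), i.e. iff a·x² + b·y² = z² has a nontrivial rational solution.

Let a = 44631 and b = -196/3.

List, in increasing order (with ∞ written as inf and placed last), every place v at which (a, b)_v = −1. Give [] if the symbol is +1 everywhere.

[3, 29]

(a, b) ≡ (551, -3) mod (ℚ^×)²; places V = {2, 3, 7, 19, 29, ∞}.
(a,b)_∞: sgn(551)=+, sgn(-3)=−, so +1.
(a,b)_2: α=0, β=2; u≡7, v≡5 (mod 8); ε(u)ε(v)=1·0, αω(v)=0·1, βω(u)=2·0; sum ≡ 0  ⇒  +1.
(a,b)_3: α=4, u≡2; β=-1, v≡2 (mod 3); (2|3)=-1, (2|3)=-1; sign (−1)^0·-1^-1·-1^4 = -1.
(a,b)_29: α=1, u≡2; β=0, v≡12 (mod 29); (2|29)=-1, (12|29)=-1; sign (−1)^0·-1^0·-1^1 = -1.
(a,b)_19: α=1, u≡12; β=0, v≡17 (mod 19); (12|19)=-1, (17|19)=+1; sign (−1)^0·-1^0·+1^1 = +1.
(a,b)_7: α=0, u≡6; β=2, v≡1 (mod 7); (6|7)=-1, (1|7)=+1; sign (−1)^0·-1^2·+1^0 = +1.
(551, -3 / ℚ) ramifies at {3, 29}: a division algebra.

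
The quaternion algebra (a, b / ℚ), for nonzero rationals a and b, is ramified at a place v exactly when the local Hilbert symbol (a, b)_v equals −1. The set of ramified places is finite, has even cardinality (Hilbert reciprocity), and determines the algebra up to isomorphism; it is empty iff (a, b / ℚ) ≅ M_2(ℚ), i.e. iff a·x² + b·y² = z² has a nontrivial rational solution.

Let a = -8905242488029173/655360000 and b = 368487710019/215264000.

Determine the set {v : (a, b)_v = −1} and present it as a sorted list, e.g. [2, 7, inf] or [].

(a, b) ≡ (-13, 385) mod (ℚ^×)²; places V = {2, 3, 5, 7, 11, 13, 19, 31, ∞}.
(a,b)_5: α=-4, u≡2; β=-3, v≡2 (mod 5); (2|5)=-1, (2|5)=-1; sign (−1)^0·-1^-3·-1^-4 = -1.
(a,b)_31: α=0, u≡28; β=-2, v≡30 (mod 31); (28|31)=+1, (30|31)=-1; sign (−1)^0·+1^-2·-1^0 = +1.
(a,b)_∞: sgn(-13)=−, sgn(385)=+, so +1.
(a,b)_19: α=4, u≡17; β=4, v≡4 (mod 19); (17|19)=+1, (4|19)=+1; sign (−1)^0·+1^4·+1^4 = +1.
(a,b)_13: α=7, u≡3; β=4, v≡11 (mod 13); (3|13)=+1, (11|13)=-1; sign (−1)^0·+1^4·-1^7 = -1.
(a,b)_11: α=2, u≡5; β=1, v≡8 (mod 11); (5|11)=+1, (8|11)=-1; sign (−1)^0·+1^1·-1^2 = +1.
(a,b)_3: α=2, u≡2; β=2, v≡1 (mod 3); (2|3)=-1, (1|3)=+1; sign (−1)^0·-1^2·+1^2 = +1.
(a,b)_7: α=0, u≡1; β=-1, v≡5 (mod 7); (1|7)=+1, (5|7)=-1; sign (−1)^0·+1^-1·-1^0 = +1.
(a,b)_2: α=-20, β=-8; u≡3, v≡1 (mod 8); ε(u)ε(v)=1·0, αω(v)=-20·0, βω(u)=-8·1; sum ≡ 0  ⇒  +1.
|Ram(-13, 385)| = 2, even; anisotropic at {5, 13}.

[5, 13]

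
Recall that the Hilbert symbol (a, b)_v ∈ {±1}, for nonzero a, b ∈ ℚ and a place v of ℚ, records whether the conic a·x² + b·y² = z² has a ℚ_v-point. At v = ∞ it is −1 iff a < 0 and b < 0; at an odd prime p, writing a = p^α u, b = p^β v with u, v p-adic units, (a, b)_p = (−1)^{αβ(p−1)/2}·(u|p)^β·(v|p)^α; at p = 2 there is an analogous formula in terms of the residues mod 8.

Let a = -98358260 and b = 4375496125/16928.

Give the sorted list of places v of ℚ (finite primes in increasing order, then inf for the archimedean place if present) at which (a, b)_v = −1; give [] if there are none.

[2, 7, 13, 17]

Mod squares: a ≡ -85085, b ≡ 10010. Check v ∈ {∞, 2, 5, 7, 11, 13, 17, 23}.
v=2: v_2(a)=2, v_2(b)=-5; units ≡ 3, 5 (mod 8); ε·ε+αω+βω = 1·0+2·1+-5·1 ≡ 1  ⇒  (a,b)_2 = -1.
v=13: a=13^1·(≡6), b=13^1·(≡4) mod 13; (6|13)=-1, (4|13)=+1; (−1)^{1·1·6}·(-1)^1·(+1)^1 = -1.
v=7: a=7^1·(≡4), b=7^1·(≡1) mod 7; (4|7)=+1, (1|7)=+1; (−1)^{1·1·3}·(+1)^1·(+1)^1 = -1.
v=5: a=5^1·(≡3), b=5^3·(≡3) mod 5; (3|5)=-1, (3|5)=-1; (−1)^{1·3·2}·(-1)^3·(-1)^1 = +1.
v=23: a=23^0·(≡21), b=23^-2·(≡5) mod 23; (21|23)=-1, (5|23)=-1; (−1)^{0·-2·11}·(-1)^-2·(-1)^0 = +1.
v=∞: -85085 < 0 and 10010 > 0  ⇒  (a,b)_∞ = +1.
v=11: a=11^1·(≡9), b=11^3·(≡8) mod 11; (9|11)=+1, (8|11)=-1; (−1)^{1·3·5}·(+1)^3·(-1)^1 = +1.
v=17: a=17^3·(≡6), b=17^2·(≡6) mod 17; (6|17)=-1, (6|17)=-1; (−1)^{3·2·8}·(-1)^2·(-1)^3 = -1.
Ram(-85085, 10010) = {2, 7, 13, 17}; no ℚ_2-point on the conic.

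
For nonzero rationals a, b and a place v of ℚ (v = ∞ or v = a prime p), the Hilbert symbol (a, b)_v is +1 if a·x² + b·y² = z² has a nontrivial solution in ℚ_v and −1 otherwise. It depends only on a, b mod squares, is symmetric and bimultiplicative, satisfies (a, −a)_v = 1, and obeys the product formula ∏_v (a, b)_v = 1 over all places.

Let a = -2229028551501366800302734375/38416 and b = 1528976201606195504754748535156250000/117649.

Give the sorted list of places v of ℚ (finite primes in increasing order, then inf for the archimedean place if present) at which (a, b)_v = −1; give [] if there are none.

(a, b) ≡ (-551, 72105) mod (ℚ^×)²; places V = {2, 3, 5, 7, 11, 19, 23, 29, ∞}.
(a,b)_7: α=-4, u≡2; β=-6, v≡3 (mod 7); (2|7)=+1, (3|7)=-1; sign (−1)^0·+1^-6·-1^-4 = +1.
(a,b)_5: α=10, u≡4; β=17, v≡1 (mod 5); (4|5)=+1, (1|5)=+1; sign (−1)^0·+1^17·+1^10 = +1.
(a,b)_∞: sgn(-551)=−, sgn(72105)=+, so +1.
(a,b)_23: α=2, u≡2; β=3, v≡14 (mod 23); (2|23)=+1, (14|23)=-1; sign (−1)^0·+1^3·-1^2 = +1.
(a,b)_19: α=5, u≡9; β=3, v≡12 (mod 19); (9|19)=+1, (12|19)=-1; sign (−1)^1·+1^3·-1^5 = +1.
(a,b)_11: α=2, u≡6; β=3, v≡2 (mod 11); (6|11)=-1, (2|11)=-1; sign (−1)^0·-1^3·-1^2 = -1.
(a,b)_2: α=-4, β=4; u≡1, v≡1 (mod 8); ε(u)ε(v)=0·0, αω(v)=-4·0, βω(u)=4·0; sum ≡ 0  ⇒  +1.
(a,b)_29: α=3, u≡8; β=4, v≡2 (mod 29); (8|29)=-1, (2|29)=-1; sign (−1)^0·-1^4·-1^3 = -1.
(a,b)_3: α=10, u≡1; β=13, v≡2 (mod 3); (1|3)=+1, (2|3)=-1; sign (−1)^0·+1^13·-1^10 = +1.
Ram(-551, 72105) = {11, 29}; no ℚ_11-point on the conic.

[11, 29]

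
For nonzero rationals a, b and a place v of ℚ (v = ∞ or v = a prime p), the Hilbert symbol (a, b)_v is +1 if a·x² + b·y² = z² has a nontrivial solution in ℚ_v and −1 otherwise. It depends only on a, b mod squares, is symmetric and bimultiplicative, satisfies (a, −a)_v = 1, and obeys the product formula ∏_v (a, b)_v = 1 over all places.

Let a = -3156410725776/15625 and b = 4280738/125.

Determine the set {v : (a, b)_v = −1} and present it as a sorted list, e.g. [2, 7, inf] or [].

Mod squares: a ≡ -209, b ≡ 10. Check v ∈ {∞, 2, 3, 5, 7, 11, 19}.
v=2: v_2(a)=4, v_2(b)=1; units ≡ 7, 5 (mod 8); ε·ε+αω+βω = 1·0+4·1+1·0 ≡ 0  ⇒  (a,b)_2 = +1.
v=11: a=11^3·(≡3), b=11^2·(≡6) mod 11; (3|11)=+1, (6|11)=-1; (−1)^{3·2·5}·(+1)^2·(-1)^3 = -1.
v=3: a=3^2·(≡1), b=3^0·(≡1) mod 3; (1|3)=+1, (1|3)=+1; (−1)^{2·0·1}·(+1)^0·(+1)^2 = +1.
v=7: a=7^4·(≡4), b=7^2·(≡5) mod 7; (4|7)=+1, (5|7)=-1; (−1)^{4·2·3}·(+1)^2·(-1)^4 = +1.
v=19: a=19^3·(≡8), b=19^2·(≡14) mod 19; (8|19)=-1, (14|19)=-1; (−1)^{3·2·9}·(-1)^2·(-1)^3 = -1.
v=∞: -209 < 0 and 10 > 0  ⇒  (a,b)_∞ = +1.
v=5: a=5^-6·(≡4), b=5^-3·(≡3) mod 5; (4|5)=+1, (3|5)=-1; (−1)^{-6·-3·2}·(+1)^-3·(-1)^-6 = +1.
Ram(-209, 10) = {11, 19}; no ℚ_11-point on the conic.

[11, 19]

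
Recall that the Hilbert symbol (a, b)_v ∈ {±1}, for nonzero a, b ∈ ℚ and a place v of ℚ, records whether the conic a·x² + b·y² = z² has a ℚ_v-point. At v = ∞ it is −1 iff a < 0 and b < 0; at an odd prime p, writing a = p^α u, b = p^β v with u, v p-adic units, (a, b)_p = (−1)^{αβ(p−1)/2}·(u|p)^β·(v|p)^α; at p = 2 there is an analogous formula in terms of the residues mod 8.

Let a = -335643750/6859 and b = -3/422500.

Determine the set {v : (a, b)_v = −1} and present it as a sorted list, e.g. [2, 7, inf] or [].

[2, 5, 17, inf]

(a, b) ≡ (-125970, -3) mod (ℚ^×)²; places V = {2, 3, 5, 13, 17, 19, ∞}.
(a,b)_2: α=1, β=-2; u≡7, v≡5 (mod 8); ε(u)ε(v)=1·0, αω(v)=1·1, βω(u)=-2·0; sum ≡ 1  ⇒  -1.
(a,b)_∞: sgn(-125970)=−, sgn(-3)=−, so -1.
(a,b)_17: α=1, u≡2; β=0, v≡3 (mod 17); (2|17)=+1, (3|17)=-1; sign (−1)^0·+1^0·-1^1 = -1.
(a,b)_19: α=-3, u≡9; β=0, v≡1 (mod 19); (9|19)=+1, (1|19)=+1; sign (−1)^0·+1^0·+1^-3 = +1.
(a,b)_5: α=5, u≡1; β=-4, v≡2 (mod 5); (1|5)=+1, (2|5)=-1; sign (−1)^0·+1^-4·-1^5 = -1.
(a,b)_3: α=5, u≡1; β=1, v≡2 (mod 3); (1|3)=+1, (2|3)=-1; sign (−1)^1·+1^1·-1^5 = +1.
(a,b)_13: α=1, u≡7; β=-2, v≡9 (mod 13); (7|13)=-1, (9|13)=+1; sign (−1)^0·-1^-2·+1^1 = +1.
Ram(-125970, -3) = {2, 5, 17, ∞}; no ℚ_2-point on the conic.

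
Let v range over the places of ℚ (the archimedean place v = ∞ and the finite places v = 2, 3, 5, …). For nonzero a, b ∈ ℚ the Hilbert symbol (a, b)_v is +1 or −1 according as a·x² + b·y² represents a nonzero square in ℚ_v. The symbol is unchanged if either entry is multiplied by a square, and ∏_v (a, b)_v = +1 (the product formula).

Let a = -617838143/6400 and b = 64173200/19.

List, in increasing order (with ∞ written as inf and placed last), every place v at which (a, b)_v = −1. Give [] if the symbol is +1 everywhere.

(a, b) ≡ (-10127, 3048227) mod (ℚ^×)²; places V = {2, 5, 7, 13, 19, 41, 43, ∞}.
(a,b)_7: α=0, u≡4; β=1, v≡3 (mod 7); (4|7)=+1, (3|7)=-1; sign (−1)^0·+1^1·-1^0 = +1.
(a,b)_19: α=3, u≡12; β=-1, v≡16 (mod 19); (12|19)=-1, (16|19)=+1; sign (−1)^1·-1^-1·+1^3 = +1.
(a,b)_13: α=3, u≡9; β=1, v≡11 (mod 13); (9|13)=+1, (11|13)=-1; sign (−1)^0·+1^1·-1^3 = -1.
(a,b)_∞: sgn(-10127)=−, sgn(3048227)=+, so +1.
(a,b)_2: α=-8, β=4; u≡1, v≡3 (mod 8); ε(u)ε(v)=0·1, αω(v)=-8·1, βω(u)=4·0; sum ≡ 0  ⇒  +1.
(a,b)_43: α=0, u≡24; β=1, v≡9 (mod 43); (24|43)=+1, (9|43)=+1; sign (−1)^0·+1^1·+1^0 = +1.
(a,b)_5: α=-2, u≡2; β=2, v≡2 (mod 5); (2|5)=-1, (2|5)=-1; sign (−1)^0·-1^2·-1^-2 = +1.
(a,b)_41: α=1, u≡10; β=1, v≡38 (mod 41); (10|41)=+1, (38|41)=-1; sign (−1)^0·+1^1·-1^1 = -1.
|Ram(-10127, 3048227)| = 2, even; anisotropic at {13, 41}.

[13, 41]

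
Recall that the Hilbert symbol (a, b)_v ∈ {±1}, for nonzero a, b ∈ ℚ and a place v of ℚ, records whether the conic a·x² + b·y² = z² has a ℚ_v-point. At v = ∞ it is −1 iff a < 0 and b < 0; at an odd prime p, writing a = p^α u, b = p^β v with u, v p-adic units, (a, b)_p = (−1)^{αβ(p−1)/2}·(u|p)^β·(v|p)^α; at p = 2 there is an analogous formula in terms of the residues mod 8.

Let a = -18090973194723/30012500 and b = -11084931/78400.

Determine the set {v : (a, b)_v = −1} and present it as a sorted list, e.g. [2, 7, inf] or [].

[3, inf]

(a, b) ≡ (-7215, -1131) mod (ℚ^×)²; places V = {2, 3, 5, 7, 11, 13, 29, 37, ∞}.
(a,b)_7: α=-4, u≡1; β=-2, v≡6 (mod 7); (1|7)=+1, (6|7)=-1; sign (−1)^0·+1^-2·-1^-4 = +1.
(a,b)_∞: sgn(-7215)=−, sgn(-1131)=−, so -1.
(a,b)_3: α=7, u≡1; β=5, v≡1 (mod 3); (1|3)=+1, (1|3)=+1; sign (−1)^1·+1^5·+1^7 = -1.
(a,b)_2: α=-2, β=-6; u≡1, v≡5 (mod 8); ε(u)ε(v)=0·0, αω(v)=-2·1, βω(u)=-6·0; sum ≡ 0  ⇒  +1.
(a,b)_11: α=2, u≡1; β=2, v≡10 (mod 11); (1|11)=+1, (10|11)=-1; sign (−1)^0·+1^2·-1^2 = +1.
(a,b)_5: α=-5, u≡3; β=-2, v≡4 (mod 5); (3|5)=-1, (4|5)=+1; sign (−1)^0·-1^-2·+1^-5 = +1.
(a,b)_13: α=3, u≡9; β=1, v≡10 (mod 13); (9|13)=+1, (10|13)=+1; sign (−1)^0·+1^1·+1^3 = +1.
(a,b)_29: α=2, u≡20; β=1, v≡3 (mod 29); (20|29)=+1, (3|29)=-1; sign (−1)^0·+1^1·-1^2 = +1.
(a,b)_37: α=1, u≡36; β=0, v≡9 (mod 37); (36|37)=+1, (9|37)=+1; sign (−1)^0·+1^0·+1^1 = +1.
|Ram(-7215, -1131)| = 2, even; anisotropic at {3, ∞}.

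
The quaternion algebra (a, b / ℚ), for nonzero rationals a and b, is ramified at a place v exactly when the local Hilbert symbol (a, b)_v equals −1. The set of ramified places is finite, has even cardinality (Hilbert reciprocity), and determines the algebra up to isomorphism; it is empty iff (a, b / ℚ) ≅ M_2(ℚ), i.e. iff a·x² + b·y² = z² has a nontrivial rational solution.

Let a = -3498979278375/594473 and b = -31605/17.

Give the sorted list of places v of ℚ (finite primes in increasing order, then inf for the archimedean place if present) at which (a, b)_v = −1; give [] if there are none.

[3, 5, 17, 29, 47, inf]

(a, b) ≡ (-14945295, -10965) mod (ℚ^×)²; places V = {2, 3, 5, 7, 11, 17, 19, 29, 43, 47, ∞}.
(a,b)_11: α=-2, u≡5; β=0, v≡7 (mod 11); (5|11)=+1, (7|11)=-1; sign (−1)^0·+1^0·-1^-2 = +1.
(a,b)_19: α=2, u≡13; β=0, v≡4 (mod 19); (13|19)=-1, (4|19)=+1; sign (−1)^0·-1^0·+1^2 = +1.
(a,b)_47: α=1, u≡37; β=0, v≡43 (mod 47); (37|47)=+1, (43|47)=-1; sign (−1)^0·+1^0·-1^1 = -1.
(a,b)_7: α=2, u≡3; β=2, v≡2 (mod 7); (3|7)=-1, (2|7)=+1; sign (−1)^0·-1^2·+1^2 = +1.
(a,b)_43: α=1, u≡9; β=1, v≡20 (mod 43); (9|43)=+1, (20|43)=-1; sign (−1)^1·+1^1·-1^1 = +1.
(a,b)_2: α=0, β=0; u≡1, v≡3 (mod 8); ε(u)ε(v)=0·1, αω(v)=0·1, βω(u)=0·0; sum ≡ 0  ⇒  +1.
(a,b)_∞: sgn(-14945295)=−, sgn(-10965)=−, so -1.
(a,b)_17: α=-3, u≡3; β=-1, v≡15 (mod 17); (3|17)=-1, (15|17)=+1; sign (−1)^0·-1^-1·+1^-3 = -1.
(a,b)_3: α=3, u≡2; β=1, v≡2 (mod 3); (2|3)=-1, (2|3)=-1; sign (−1)^1·-1^1·-1^3 = -1.
(a,b)_29: α=1, u≡23; β=0, v≡2 (mod 29); (23|29)=+1, (2|29)=-1; sign (−1)^0·+1^0·-1^1 = -1.
(a,b)_5: α=3, u≡1; β=1, v≡2 (mod 5); (1|5)=+1, (2|5)=-1; sign (−1)^0·+1^1·-1^3 = -1.
|Ram(-14945295, -10965)| = 6, even; anisotropic at {3, 5, 17, 29, 47, ∞}.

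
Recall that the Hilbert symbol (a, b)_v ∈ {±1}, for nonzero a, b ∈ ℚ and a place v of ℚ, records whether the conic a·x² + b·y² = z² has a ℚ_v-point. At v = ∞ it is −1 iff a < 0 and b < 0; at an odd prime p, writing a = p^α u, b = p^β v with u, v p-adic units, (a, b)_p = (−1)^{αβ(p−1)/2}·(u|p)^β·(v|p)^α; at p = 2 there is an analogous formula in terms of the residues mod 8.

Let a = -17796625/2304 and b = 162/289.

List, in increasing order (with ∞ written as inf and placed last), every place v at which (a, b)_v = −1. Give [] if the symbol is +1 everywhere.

Mod squares: a ≡ -385, b ≡ 2. Check v ∈ {∞, 2, 3, 5, 7, 11, 17, 43}.
v=3: a=3^-2·(≡2), b=3^4·(≡2) mod 3; (2|3)=-1, (2|3)=-1; (−1)^{-2·4·1}·(-1)^4·(-1)^-2 = +1.
v=7: a=7^1·(≡4), b=7^0·(≡4) mod 7; (4|7)=+1, (4|7)=+1; (−1)^{1·0·3}·(+1)^0·(+1)^1 = +1.
v=11: a=11^1·(≡1), b=11^0·(≡10) mod 11; (1|11)=+1, (10|11)=-1; (−1)^{1·0·5}·(+1)^0·(-1)^1 = -1.
v=5: a=5^3·(≡3), b=5^0·(≡3) mod 5; (3|5)=-1, (3|5)=-1; (−1)^{3·0·2}·(-1)^0·(-1)^3 = -1.
v=∞: -385 < 0 and 2 > 0  ⇒  (a,b)_∞ = +1.
v=43: a=43^2·(≡2), b=43^0·(≡8) mod 43; (2|43)=-1, (8|43)=-1; (−1)^{2·0·21}·(-1)^0·(-1)^2 = +1.
v=2: v_2(a)=-8, v_2(b)=1; units ≡ 7, 1 (mod 8); ε·ε+αω+βω = 1·0+-8·0+1·0 ≡ 0  ⇒  (a,b)_2 = +1.
v=17: a=17^0·(≡7), b=17^-2·(≡9) mod 17; (7|17)=-1, (9|17)=+1; (−1)^{0·-2·8}·(-1)^-2·(+1)^0 = +1.
Ram(-385, 2) = {5, 11}; no ℚ_5-point on the conic.

[5, 11]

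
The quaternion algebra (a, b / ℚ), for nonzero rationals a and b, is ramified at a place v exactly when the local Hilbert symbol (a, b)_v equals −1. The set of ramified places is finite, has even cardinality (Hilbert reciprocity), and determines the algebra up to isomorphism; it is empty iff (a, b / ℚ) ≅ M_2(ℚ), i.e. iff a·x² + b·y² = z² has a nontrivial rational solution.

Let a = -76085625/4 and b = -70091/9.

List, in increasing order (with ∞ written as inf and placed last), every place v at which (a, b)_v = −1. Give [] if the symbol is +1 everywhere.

(a, b) ≡ (-121737, -70091) mod (ℚ^×)²; places V = {2, 3, 5, 7, 11, 17, 19, 31, ∞}.
(a,b)_11: α=1, u≡6; β=0, v≡5 (mod 11); (6|11)=-1, (5|11)=+1; sign (−1)^0·-1^0·+1^1 = +1.
(a,b)_5: α=4, u≡2; β=0, v≡1 (mod 5); (2|5)=-1, (1|5)=+1; sign (−1)^0·-1^0·+1^4 = +1.
(a,b)_19: α=0, u≡2; β=1, v≡6 (mod 19); (2|19)=-1, (6|19)=+1; sign (−1)^0·-1^1·+1^0 = -1.
(a,b)_17: α=1, u≡4; β=1, v≡16 (mod 17); (4|17)=+1, (16|17)=+1; sign (−1)^0·+1^1·+1^1 = +1.
(a,b)_2: α=-2, β=0; u≡7, v≡5 (mod 8); ε(u)ε(v)=1·0, αω(v)=-2·1, βω(u)=0·0; sum ≡ 0  ⇒  +1.
(a,b)_3: α=1, u≡2; β=-2, v≡1 (mod 3); (2|3)=-1, (1|3)=+1; sign (−1)^0·-1^-2·+1^1 = +1.
(a,b)_7: α=1, u≡2; β=1, v≡2 (mod 7); (2|7)=+1, (2|7)=+1; sign (−1)^1·+1^1·+1^1 = -1.
(a,b)_∞: sgn(-121737)=−, sgn(-70091)=−, so -1.
(a,b)_31: α=1, u≡28; β=1, v≡14 (mod 31); (28|31)=+1, (14|31)=+1; sign (−1)^1·+1^1·+1^1 = -1.
|Ram(-121737, -70091)| = 4, even; anisotropic at {7, 19, 31, ∞}.

[7, 19, 31, inf]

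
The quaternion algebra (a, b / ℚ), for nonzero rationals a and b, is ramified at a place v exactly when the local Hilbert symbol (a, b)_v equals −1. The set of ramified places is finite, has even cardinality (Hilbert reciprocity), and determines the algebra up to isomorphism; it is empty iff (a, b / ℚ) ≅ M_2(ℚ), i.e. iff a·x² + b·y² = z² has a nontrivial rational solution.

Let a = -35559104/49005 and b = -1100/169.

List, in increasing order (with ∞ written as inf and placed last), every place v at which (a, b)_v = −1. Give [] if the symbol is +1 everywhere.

[11, 17, 29, inf]

(a, b) ≡ (-56695, -11) mod (ℚ^×)²; places V = {2, 3, 5, 7, 11, 13, 17, 23, 29, ∞}.
(a,b)_∞: sgn(-56695)=−, sgn(-11)=−, so -1.
(a,b)_3: α=-4, u≡2; β=0, v≡1 (mod 3); (2|3)=-1, (1|3)=+1; sign (−1)^0·-1^0·+1^-4 = +1.
(a,b)_13: α=0, u≡7; β=-2, v≡5 (mod 13); (7|13)=-1, (5|13)=-1; sign (−1)^0·-1^-2·-1^0 = +1.
(a,b)_7: α=2, u≡3; β=0, v≡6 (mod 7); (3|7)=-1, (6|7)=-1; sign (−1)^0·-1^0·-1^2 = +1.
(a,b)_29: α=1, u≡17; β=0, v≡17 (mod 29); (17|29)=-1, (17|29)=-1; sign (−1)^0·-1^0·-1^1 = -1.
(a,b)_17: α=1, u≡11; β=0, v≡12 (mod 17); (11|17)=-1, (12|17)=-1; sign (−1)^0·-1^0·-1^1 = -1.
(a,b)_5: α=-1, u≡1; β=2, v≡4 (mod 5); (1|5)=+1, (4|5)=+1; sign (−1)^0·+1^2·+1^-1 = +1.
(a,b)_2: α=6, β=2; u≡1, v≡5 (mod 8); ε(u)ε(v)=0·0, αω(v)=6·1, βω(u)=2·0; sum ≡ 0  ⇒  +1.
(a,b)_11: α=-2, u≡10; β=1, v≡8 (mod 11); (10|11)=-1, (8|11)=-1; sign (−1)^0·-1^1·-1^-2 = -1.
(a,b)_23: α=1, u≡10; β=0, v≡12 (mod 23); (10|23)=-1, (12|23)=+1; sign (−1)^0·-1^0·+1^1 = +1.
(-56695, -11 / ℚ) ramifies at {11, 17, 29, ∞}: a division algebra.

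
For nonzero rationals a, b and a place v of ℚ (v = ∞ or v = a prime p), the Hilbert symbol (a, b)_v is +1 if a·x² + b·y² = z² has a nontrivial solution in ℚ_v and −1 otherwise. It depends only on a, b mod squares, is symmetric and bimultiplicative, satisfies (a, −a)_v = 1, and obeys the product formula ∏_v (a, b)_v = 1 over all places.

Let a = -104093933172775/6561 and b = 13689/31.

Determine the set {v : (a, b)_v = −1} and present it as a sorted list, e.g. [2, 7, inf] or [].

Mod squares: a ≡ -88711, b ≡ 31. Check v ∈ {∞, 2, 3, 5, 7, 13, 17, 19, 23, 29, 31}.
v=2: v_2(a)=0, v_2(b)=0; units ≡ 1, 7 (mod 8); ε·ε+αω+βω = 0·1+0·0+0·0 ≡ 0  ⇒  (a,b)_2 = +1.
v=23: a=23^1·(≡21), b=23^0·(≡12) mod 23; (21|23)=-1, (12|23)=+1; (−1)^{1·0·11}·(-1)^0·(+1)^1 = +1.
v=7: a=7^1·(≡4), b=7^0·(≡6) mod 7; (4|7)=+1, (6|7)=-1; (−1)^{1·0·3}·(+1)^0·(-1)^1 = -1.
v=17: a=17^2·(≡14), b=17^0·(≡10) mod 17; (14|17)=-1, (10|17)=-1; (−1)^{2·0·8}·(-1)^0·(-1)^2 = +1.
v=3: a=3^-8·(≡2), b=3^4·(≡1) mod 3; (2|3)=-1, (1|3)=+1; (−1)^{-8·4·1}·(-1)^4·(+1)^-8 = +1.
v=29: a=29^1·(≡15), b=29^0·(≡15) mod 29; (15|29)=-1, (15|29)=-1; (−1)^{1·0·14}·(-1)^0·(-1)^1 = -1.
v=∞: -88711 < 0 and 31 > 0  ⇒  (a,b)_∞ = +1.
v=5: a=5^2·(≡4), b=5^0·(≡4) mod 5; (4|5)=+1, (4|5)=+1; (−1)^{2·0·2}·(+1)^0·(+1)^2 = +1.
v=13: a=13^2·(≡9), b=13^2·(≡11) mod 13; (9|13)=+1, (11|13)=-1; (−1)^{2·2·6}·(+1)^2·(-1)^2 = +1.
v=19: a=19^1·(≡16), b=19^0·(≡15) mod 19; (16|19)=+1, (15|19)=-1; (−1)^{1·0·9}·(+1)^0·(-1)^1 = -1.
v=31: a=31^2·(≡3), b=31^-1·(≡18) mod 31; (3|31)=-1, (18|31)=+1; (−1)^{2·-1·15}·(-1)^-1·(+1)^2 = -1.
(-88711, 31 / ℚ) ramifies at {7, 19, 29, 31}: a division algebra.

[7, 19, 29, 31]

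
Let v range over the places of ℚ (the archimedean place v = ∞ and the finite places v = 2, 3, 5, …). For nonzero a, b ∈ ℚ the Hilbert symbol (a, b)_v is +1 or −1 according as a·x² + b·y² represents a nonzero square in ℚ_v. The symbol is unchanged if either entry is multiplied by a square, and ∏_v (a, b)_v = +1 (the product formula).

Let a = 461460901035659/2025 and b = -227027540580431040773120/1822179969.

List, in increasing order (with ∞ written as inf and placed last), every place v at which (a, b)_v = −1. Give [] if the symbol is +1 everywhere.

Mod squares: a ≡ 49979, b ≡ -174455. Check v ∈ {∞, 2, 3, 5, 7, 17, 23, 31, 37, 41, 53}.
v=23: a=23^1·(≡22), b=23^1·(≡22) mod 23; (22|23)=-1, (22|23)=-1; (−1)^{1·1·11}·(-1)^1·(-1)^1 = -1.
v=2: v_2(a)=0, v_2(b)=10; units ≡ 3, 1 (mod 8); ε·ε+αω+βω = 1·0+0·0+10·1 ≡ 0  ⇒  (a,b)_2 = +1.
v=3: a=3^-4·(≡2), b=3^-8·(≡1) mod 3; (2|3)=-1, (1|3)=+1; (−1)^{-4·-8·1}·(-1)^-8·(+1)^-4 = +1.
v=7: a=7^4·(≡3), b=7^6·(≡3) mod 7; (3|7)=-1, (3|7)=-1; (−1)^{4·6·3}·(-1)^6·(-1)^4 = +1.
v=41: a=41^1·(≡17), b=41^1·(≡21) mod 41; (17|41)=-1, (21|41)=+1; (−1)^{1·1·20}·(-1)^1·(+1)^1 = -1.
v=37: a=37^2·(≡17), b=37^3·(≡1) mod 37; (17|37)=-1, (1|37)=+1; (−1)^{2·3·18}·(-1)^3·(+1)^2 = -1.
v=17: a=17^0·(≡13), b=17^-2·(≡15) mod 17; (13|17)=+1, (15|17)=+1; (−1)^{0·-2·8}·(+1)^-2·(+1)^0 = +1.
v=31: a=31^0·(≡1), b=31^-2·(≡26) mod 31; (1|31)=+1, (26|31)=-1; (−1)^{0·-2·15}·(+1)^-2·(-1)^0 = +1.
v=∞: 49979 > 0 and -174455 < 0  ⇒  (a,b)_∞ = +1.
v=53: a=53^3·(≡38), b=53^4·(≡14) mod 53; (38|53)=+1, (14|53)=-1; (−1)^{3·4·26}·(+1)^4·(-1)^3 = -1.
v=5: a=5^-2·(≡4), b=5^1·(≡4) mod 5; (4|5)=+1, (4|5)=+1; (−1)^{-2·1·2}·(+1)^1·(+1)^-2 = +1.
(49979, -174455 / ℚ) ramifies at {23, 37, 41, 53}: a division algebra.

[23, 37, 41, 53]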